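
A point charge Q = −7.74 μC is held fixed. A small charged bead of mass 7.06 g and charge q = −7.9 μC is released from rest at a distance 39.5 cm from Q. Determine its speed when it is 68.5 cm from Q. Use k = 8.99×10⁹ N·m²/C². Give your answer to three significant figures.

Only the electrostatic force acts, so mechanical energy is conserved: ½mv² = U₁ − U₂ = kQq(1/r₁ − 1/r₂).
U₁ − U₂ = (8.99×10⁹ N·m²/C²)(-7.74×10⁻⁶ C)(-7.90×10⁻⁶ C)(1/0.395 − 1/0.685) = 0.589 J.
v = √(2·0.589/7.06×10⁻³) = 12.9 m/s.

12.9 m/s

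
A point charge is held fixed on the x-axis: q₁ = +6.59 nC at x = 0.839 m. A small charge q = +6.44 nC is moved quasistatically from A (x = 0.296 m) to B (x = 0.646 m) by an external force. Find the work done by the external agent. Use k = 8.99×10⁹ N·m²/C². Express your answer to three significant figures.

1.27×10⁻⁶ J

For quasistatic motion the external work equals the change in potential energy: W_ext = qΔV = q(V_B − V_A).
At A: distance to the source charge is 0.543 m; V_A = kq₁/r = 109 V.
At B: distance to the source charge is 0.193 m; V_B = kq₁/r = 307 V.
ΔV = V_B − V_A = 198 V.
W_ext = qΔV = (6.44×10⁻⁹ C)(198 V) = 1.27×10⁻⁶ J.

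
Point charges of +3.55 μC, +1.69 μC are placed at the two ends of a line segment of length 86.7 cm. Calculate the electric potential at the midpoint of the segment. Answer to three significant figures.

1.09×10⁵ V

Electric potential is a scalar, so the contributions from each charge add algebraically: V = Σ kqᵢ/rᵢ.
Each charge is 0.433 m from the midpoint.
V = k[(3.55×10⁻⁶)/(0.433) + (1.69×10⁻⁶)/(0.433)] = 1.09×10⁵ V.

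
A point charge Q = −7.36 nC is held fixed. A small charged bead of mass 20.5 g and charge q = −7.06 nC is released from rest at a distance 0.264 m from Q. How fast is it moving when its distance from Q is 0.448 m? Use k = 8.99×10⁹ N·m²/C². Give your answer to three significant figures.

Only the electrostatic force acts, so mechanical energy is conserved: ½mv² = U₁ − U₂ = kQq(1/r₁ − 1/r₂).
U₁ − U₂ = (8.99×10⁹ N·m²/C²)(-7.36×10⁻⁹ C)(-7.06×10⁻⁹ C)(1/0.264 − 1/0.448) = 7.27×10⁻⁷ J.
v = √(2·7.27×10⁻⁷/0.0205) = 8.42×10⁻³ m/s.

8.42×10⁻³ m/s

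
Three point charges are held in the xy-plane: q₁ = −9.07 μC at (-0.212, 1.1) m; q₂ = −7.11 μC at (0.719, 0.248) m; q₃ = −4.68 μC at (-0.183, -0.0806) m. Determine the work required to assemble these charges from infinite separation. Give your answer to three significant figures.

The assembly work is the sum of pairwise potential energies, U = Σ_{i<j} kqᵢqⱼ/rᵢⱼ.
Pair separations: r₁₂ = 1.26 m, r₁₃ = 1.18 m, r₂₃ = 0.960 m.
U = (0.459) + (0.323) + (0.312) = 1.09 J.

1.09 J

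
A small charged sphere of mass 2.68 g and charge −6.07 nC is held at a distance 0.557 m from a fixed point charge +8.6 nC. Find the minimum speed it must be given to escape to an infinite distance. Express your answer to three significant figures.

0.0251 m/s

To just escape, total mechanical energy must reach zero at infinity: ½mv²_min + U = 0, so ½mv²_min = −U = |kQq|/r.
|U| = |kQq|/r = (8.99×10⁹ N·m²/C²)(8.60×10⁻⁹)(6.07×10⁻⁹)/(0.557) = 8.43×10⁻⁷ J.
v_min = √(2|U|/m) = √(2·8.43×10⁻⁷/2.68×10⁻³) = 0.0251 m/s.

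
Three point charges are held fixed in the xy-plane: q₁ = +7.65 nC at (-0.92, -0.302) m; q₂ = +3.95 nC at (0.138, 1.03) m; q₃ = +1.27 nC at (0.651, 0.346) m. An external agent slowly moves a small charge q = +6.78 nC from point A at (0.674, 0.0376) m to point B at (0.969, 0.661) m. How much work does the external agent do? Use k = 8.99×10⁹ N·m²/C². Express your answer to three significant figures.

-9.22×10⁻⁸ J

For quasistatic motion the external work equals the change in potential energy: W_ext = qΔV = q(V_B − V_A).
At A: distances to the source charges are 1.63 m, 1.13 m, 0.309 m; V_A = Σ kqᵢ/rᵢ = 111 V.
At B: distances to the source charges are 2.12 m, 0.909 m, 0.448 m; V_B = Σ kqᵢ/rᵢ = 97.0 V.
ΔV = V_B − V_A = -13.6 V.
W_ext = qΔV = (6.78×10⁻⁹ C)(-13.6 V) = -9.22×10⁻⁸ J.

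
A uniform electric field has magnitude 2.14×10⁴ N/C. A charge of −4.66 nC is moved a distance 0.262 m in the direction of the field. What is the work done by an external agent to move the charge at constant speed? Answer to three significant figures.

2.61×10⁻⁵ J

The potential change for a displacement 0.262 m in the direction of the field is ΔV = −Ed = -5610 V.
W_ext = qΔV = 2.61×10⁻⁵ J.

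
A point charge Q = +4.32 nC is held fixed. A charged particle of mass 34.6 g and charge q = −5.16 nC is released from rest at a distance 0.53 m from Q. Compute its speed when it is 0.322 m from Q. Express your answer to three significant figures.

Only the electrostatic force acts, so mechanical energy is conserved: ½mv² = U₁ − U₂ = kQq(1/r₁ − 1/r₂).
U₁ − U₂ = (8.99×10⁹ N·m²/C²)(4.32×10⁻⁹ C)(-5.16×10⁻⁹ C)(1/0.530 − 1/0.322) = 2.44×10⁻⁷ J.
v = √(2·2.44×10⁻⁷/0.0346) = 3.76×10⁻³ m/s.

3.76×10⁻³ m/s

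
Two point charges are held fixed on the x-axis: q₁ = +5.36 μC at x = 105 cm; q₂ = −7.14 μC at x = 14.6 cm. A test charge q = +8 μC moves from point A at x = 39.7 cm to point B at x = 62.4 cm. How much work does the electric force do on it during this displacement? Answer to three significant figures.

The work done by the electric force is W_field = −ΔU = −q(V_B − V_A) = q(V_A − V_B).
At A: distances to the source charges are 0.653 m, 0.251 m; V_A = Σ kqᵢ/rᵢ = -1.82×10⁵ V.
At B: distances to the source charges are 0.426 m, 0.478 m; V_B = Σ kqᵢ/rᵢ = -2.12×10⁴ V.
ΔV = V_B − V_A = 1.61×10⁵ V.
W_field = −qΔV = −(8.00×10⁻⁶ C)(1.61×10⁵ V) = -1.29 J.

-1.29 J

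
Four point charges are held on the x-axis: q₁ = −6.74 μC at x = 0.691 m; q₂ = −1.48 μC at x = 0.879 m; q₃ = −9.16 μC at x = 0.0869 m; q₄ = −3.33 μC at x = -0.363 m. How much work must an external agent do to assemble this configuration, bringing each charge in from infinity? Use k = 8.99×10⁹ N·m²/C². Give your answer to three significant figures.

2.39 J

The work to assemble the configuration equals its total potential energy, U = Σ kqᵢqⱼ/rᵢⱼ over all pairs.
Pair separations: r₁₂ = 0.188 m, r₁₃ = 0.604 m, r₁₄ = 1.05 m, r₂₃ = 0.792 m, r₂₄ = 1.24 m, r₃₄ = 0.450 m.
Summing all 6 pair terms gives U = 2.39 J.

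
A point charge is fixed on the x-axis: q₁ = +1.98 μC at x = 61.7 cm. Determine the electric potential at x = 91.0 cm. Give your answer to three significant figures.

6.08×10⁴ V

The total potential is the scalar sum of each charge's contribution, V = Σ kqᵢ/rᵢ.
V = k[(1.98×10⁻⁶)/(0.293)] = 6.08×10⁴ V.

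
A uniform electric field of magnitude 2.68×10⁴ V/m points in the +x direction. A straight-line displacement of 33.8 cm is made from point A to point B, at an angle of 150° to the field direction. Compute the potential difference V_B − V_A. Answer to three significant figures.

Only the component of displacement along E changes the potential: ΔV = −E·d·cosθ.
ΔV = −(2.68×10⁴ V/m)(0.338 m)cos150° = 7840 V.

7840 V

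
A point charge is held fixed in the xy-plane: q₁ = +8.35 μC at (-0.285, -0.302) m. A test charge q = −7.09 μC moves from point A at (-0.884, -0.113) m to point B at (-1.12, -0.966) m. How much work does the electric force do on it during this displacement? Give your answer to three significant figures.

-0.348 J

The work done by the electric force is W_field = −ΔU = −q(V_B − V_A) = q(V_A − V_B).
At A: distance to the source charge is 0.628 m; V_A = kq₁/r = 1.20×10⁵ V.
At B: distance to the source charge is 1.07 m; V_B = kq₁/r = 7.04×10⁴ V.
ΔV = V_B − V_A = -4.91×10⁴ V.
W_field = −qΔV = −(-7.09×10⁻⁶ C)(-4.91×10⁴ V) = -0.348 J.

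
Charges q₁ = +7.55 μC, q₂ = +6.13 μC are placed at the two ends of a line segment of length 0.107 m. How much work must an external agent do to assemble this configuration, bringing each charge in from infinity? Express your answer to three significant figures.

The assembly work is the sum of pairwise potential energies, U = Σ_{i<j} kqᵢqⱼ/rᵢⱼ.
The separation is r = 0.107 m.
U = (3.89) = 3.89 J.

3.89 J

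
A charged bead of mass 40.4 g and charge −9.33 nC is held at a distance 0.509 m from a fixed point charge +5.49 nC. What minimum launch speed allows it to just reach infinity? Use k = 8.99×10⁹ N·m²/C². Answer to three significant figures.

To just escape, total mechanical energy must reach zero at infinity: ½mv²_min + U = 0, so ½mv²_min = −U = |kQq|/r.
|U| = |kQq|/r = (8.99×10⁹ N·m²/C²)(5.49×10⁻⁹)(9.33×10⁻⁹)/(0.509) = 9.05×10⁻⁷ J.
v_min = √(2|U|/m) = √(2·9.05×10⁻⁷/0.0404) = 6.69×10⁻³ m/s.

6.69×10⁻³ m/s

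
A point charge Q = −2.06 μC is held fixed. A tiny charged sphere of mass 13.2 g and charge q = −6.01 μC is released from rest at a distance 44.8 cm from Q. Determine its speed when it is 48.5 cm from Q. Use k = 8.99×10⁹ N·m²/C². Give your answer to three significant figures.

Only the electrostatic force acts, so mechanical energy is conserved: ½mv² = U₁ − U₂ = kQq(1/r₁ − 1/r₂).
U₁ − U₂ = (8.99×10⁹ N·m²/C²)(-2.06×10⁻⁶ C)(-6.01×10⁻⁶ C)(1/0.448 − 1/0.485) = 0.0190 J.
v = √(2·0.0190/0.0132) = 1.69 m/s.

1.69 m/s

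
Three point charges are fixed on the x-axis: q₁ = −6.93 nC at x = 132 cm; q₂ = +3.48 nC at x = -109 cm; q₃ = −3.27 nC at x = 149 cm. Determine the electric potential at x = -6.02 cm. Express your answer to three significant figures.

-33.7 V

The total potential is the scalar sum of each charge's contribution, V = Σ kqᵢ/rᵢ.
Distances from the field point to each charge: r₁ = 1.38 m, r₂ = 1.03 m, r₃ = 1.55 m.
V = k[(-6.93×10⁻⁹)/(1.38) + (3.48×10⁻⁹)/(1.03) + (-3.27×10⁻⁹)/(1.55)] = -33.7 V.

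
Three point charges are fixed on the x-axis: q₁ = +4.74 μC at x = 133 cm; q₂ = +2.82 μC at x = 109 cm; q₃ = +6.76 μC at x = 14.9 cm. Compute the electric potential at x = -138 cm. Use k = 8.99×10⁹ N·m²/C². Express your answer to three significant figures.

6.57×10⁴ V

Electric potential is a scalar, so the contributions from each charge add algebraically: V = Σ kqᵢ/rᵢ.
Distances from the field point to each charge: r₁ = 2.71 m, r₂ = 2.47 m, r₃ = 1.53 m.
V = k[(4.74×10⁻⁶)/(2.71) + (2.82×10⁻⁶)/(2.47) + (6.76×10⁻⁶)/(1.53)] = 6.57×10⁴ V.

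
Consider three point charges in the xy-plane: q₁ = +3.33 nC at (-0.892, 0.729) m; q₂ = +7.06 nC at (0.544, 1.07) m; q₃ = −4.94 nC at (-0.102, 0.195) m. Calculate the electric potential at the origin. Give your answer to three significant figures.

-123 V

Electric potential is a scalar, so the contributions from each charge add algebraically: V = Σ kqᵢ/rᵢ.
Distances from the field point to each charge: r₁ = 1.15 m, r₂ = 1.20 m, r₃ = 0.220 m.
V = k[(3.33×10⁻⁹)/(1.15) + (7.06×10⁻⁹)/(1.20) + (-4.94×10⁻⁹)/(0.220)] = -123 V.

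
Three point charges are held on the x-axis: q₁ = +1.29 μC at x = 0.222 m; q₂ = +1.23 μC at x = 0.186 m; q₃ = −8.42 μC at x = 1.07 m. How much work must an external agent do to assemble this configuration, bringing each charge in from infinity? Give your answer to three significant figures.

The assembly work is the sum of pairwise potential energies, U = Σ_{i<j} kqᵢqⱼ/rᵢⱼ.
Pair separations: r₁₂ = 0.0360 m, r₁₃ = 0.848 m, r₂₃ = 0.884 m.
U = (0.396) + (-0.115) + (-0.105) = 0.176 J.

0.176 J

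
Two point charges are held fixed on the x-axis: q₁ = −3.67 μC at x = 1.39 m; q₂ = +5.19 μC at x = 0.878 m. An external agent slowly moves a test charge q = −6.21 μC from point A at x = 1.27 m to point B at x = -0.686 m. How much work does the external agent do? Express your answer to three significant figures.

-1.05 J

For quasistatic motion the external work equals the change in potential energy: W_ext = qΔV = q(V_B − V_A).
At A: distances to the source charges are 0.120 m, 0.392 m; V_A = Σ kqᵢ/rᵢ = -1.56×10⁵ V.
At B: distances to the source charges are 2.08 m, 1.56 m; V_B = Σ kqᵢ/rᵢ = 1.39×10⁴ V.
ΔV = V_B − V_A = 1.70×10⁵ V.
W_ext = qΔV = (-6.21×10⁻⁶ C)(1.70×10⁵ V) = -1.05 J.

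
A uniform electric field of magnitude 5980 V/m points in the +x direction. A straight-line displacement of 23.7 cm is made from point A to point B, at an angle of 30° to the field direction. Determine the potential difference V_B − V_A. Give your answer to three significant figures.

-1230 V

Only the component of displacement along E changes the potential: ΔV = −E·d·cosθ.
ΔV = −(5980 V/m)(0.237 m)cos30° = -1230 V.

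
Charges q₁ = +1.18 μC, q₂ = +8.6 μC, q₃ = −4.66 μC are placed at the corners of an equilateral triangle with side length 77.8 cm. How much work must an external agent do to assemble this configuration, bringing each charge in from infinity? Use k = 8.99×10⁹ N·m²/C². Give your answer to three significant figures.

-0.409 J

The work to assemble the configuration equals its total potential energy, U = Σ kqᵢqⱼ/rᵢⱼ over all pairs.
All three pair separations equal the side length, 0.778 m.
U = (0.117) + (-0.0635) + (-0.463) = -0.409 J.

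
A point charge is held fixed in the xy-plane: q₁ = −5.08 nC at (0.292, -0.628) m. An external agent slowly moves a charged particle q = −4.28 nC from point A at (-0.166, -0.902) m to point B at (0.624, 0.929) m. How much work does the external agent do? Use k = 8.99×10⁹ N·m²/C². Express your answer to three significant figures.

-2.43×10⁻⁷ J

For quasistatic motion the external work equals the change in potential energy: W_ext = qΔV = q(V_B − V_A).
At A: distance to the source charge is 0.534 m; V_A = kq₁/r = -85.6 V.
At B: distance to the source charge is 1.59 m; V_B = kq₁/r = -28.7 V.
ΔV = V_B − V_A = 56.9 V.
W_ext = qΔV = (-4.28×10⁻⁹ C)(56.9 V) = -2.43×10⁻⁷ J.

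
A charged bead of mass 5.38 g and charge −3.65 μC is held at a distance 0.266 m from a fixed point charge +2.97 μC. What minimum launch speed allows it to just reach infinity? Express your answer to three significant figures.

11.7 m/s

To just escape, total mechanical energy must reach zero at infinity: ½mv²_min + U = 0, so ½mv²_min = −U = |kQq|/r.
|U| = |kQq|/r = (8.99×10⁹ N·m²/C²)(2.97×10⁻⁶)(3.65×10⁻⁶)/(0.266) = 0.366 J.
v_min = √(2|U|/m) = √(2·0.366/5.38×10⁻³) = 11.7 m/s.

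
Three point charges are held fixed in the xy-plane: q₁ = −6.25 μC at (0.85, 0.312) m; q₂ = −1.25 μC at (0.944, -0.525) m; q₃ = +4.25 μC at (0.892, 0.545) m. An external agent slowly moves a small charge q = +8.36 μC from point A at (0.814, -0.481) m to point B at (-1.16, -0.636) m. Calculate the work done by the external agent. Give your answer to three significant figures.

0.845 J

For quasistatic motion the external work equals the change in potential energy: W_ext = qΔV = q(V_B − V_A).
At A: distances to the source charges are 0.794 m, 0.137 m, 1.03 m; V_A = Σ kqᵢ/rᵢ = -1.16×10⁵ V.
At B: distances to the source charges are 2.22 m, 2.11 m, 2.37 m; V_B = Σ kqᵢ/rᵢ = -1.45×10⁴ V.
ΔV = V_B − V_A = 1.01×10⁵ V.
W_ext = qΔV = (8.36×10⁻⁶ C)(1.01×10⁵ V) = 0.845 J.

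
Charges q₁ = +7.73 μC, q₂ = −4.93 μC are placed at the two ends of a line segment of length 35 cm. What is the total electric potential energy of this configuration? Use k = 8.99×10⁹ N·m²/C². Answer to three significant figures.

-0.979 J

The assembly work is the sum of pairwise potential energies, U = Σ_{i<j} kqᵢqⱼ/rᵢⱼ.
The separation is r = 0.350 m.
U = (-0.979) = -0.979 J.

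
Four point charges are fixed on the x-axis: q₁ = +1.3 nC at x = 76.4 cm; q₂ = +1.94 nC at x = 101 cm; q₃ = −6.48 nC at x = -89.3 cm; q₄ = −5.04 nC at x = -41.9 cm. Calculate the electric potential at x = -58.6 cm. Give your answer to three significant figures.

Electric potential is a scalar, so the contributions from each charge add algebraically: V = Σ kqᵢ/rᵢ.
Distances from the field point to each charge: r₁ = 1.35 m, r₂ = 1.60 m, r₃ = 0.307 m, r₄ = 0.167 m.
V = k[(1.30×10⁻⁹)/(1.35) + (1.94×10⁻⁹)/(1.60) + (-6.48×10⁻⁹)/(0.307) + (-5.04×10⁻⁹)/(0.167)] = -441 V.

-441 V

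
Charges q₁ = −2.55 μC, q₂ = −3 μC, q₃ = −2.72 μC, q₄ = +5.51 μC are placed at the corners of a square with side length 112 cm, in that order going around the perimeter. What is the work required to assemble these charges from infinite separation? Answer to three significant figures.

-0.161 J

The work to assemble the configuration equals its total potential energy, U = Σ kqᵢqⱼ/rᵢⱼ over all pairs.
The four side pairs have separation 1.12 m and the two diagonal pairs 1.58 m.
Summing all 6 pair terms gives U = -0.161 J.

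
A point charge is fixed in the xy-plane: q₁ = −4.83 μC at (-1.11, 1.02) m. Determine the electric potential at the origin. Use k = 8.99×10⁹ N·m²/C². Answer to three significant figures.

The total potential is the scalar sum of each charge's contribution, V = Σ kqᵢ/rᵢ.
Distances from the field point to each charge: r₁ = 1.51 m.
V = k[(-4.83×10⁻⁶)/(1.51)] = -2.88×10⁴ V.

-2.88×10⁴ V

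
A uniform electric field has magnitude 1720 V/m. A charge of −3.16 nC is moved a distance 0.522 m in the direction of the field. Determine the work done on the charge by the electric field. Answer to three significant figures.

-2.84×10⁻⁶ J

The potential change for a displacement 0.522 m in the direction of the field is ΔV = −Ed = -898 V.
W_field = −qΔV = -2.84×10⁻⁶ J.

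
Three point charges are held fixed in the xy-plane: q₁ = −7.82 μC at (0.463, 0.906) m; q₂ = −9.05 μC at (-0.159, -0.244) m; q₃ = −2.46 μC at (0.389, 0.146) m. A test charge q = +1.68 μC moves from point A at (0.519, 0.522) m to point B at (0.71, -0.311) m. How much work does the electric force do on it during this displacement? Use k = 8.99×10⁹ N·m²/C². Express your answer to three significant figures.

The work done by the electric force is W_field = −ΔU = −q(V_B − V_A) = q(V_A − V_B).
At A: distances to the source charges are 0.388 m, 1.02 m, 0.398 m; V_A = Σ kqᵢ/rᵢ = -3.16×10⁵ V.
At B: distances to the source charges are 1.24 m, 0.872 m, 0.558 m; V_B = Σ kqᵢ/rᵢ = -1.90×10⁵ V.
ΔV = V_B − V_A = 1.27×10⁵ V.
W_field = −qΔV = −(1.68×10⁻⁶ C)(1.27×10⁵ V) = -0.213 J.

-0.213 J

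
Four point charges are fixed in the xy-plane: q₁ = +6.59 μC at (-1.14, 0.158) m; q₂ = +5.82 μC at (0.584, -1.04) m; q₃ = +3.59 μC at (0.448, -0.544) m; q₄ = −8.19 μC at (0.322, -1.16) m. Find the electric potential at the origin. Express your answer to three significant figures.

The total potential is the scalar sum of each charge's contribution, V = Σ kqᵢ/rᵢ.
Distances from the field point to each charge: r₁ = 1.15 m, r₂ = 1.19 m, r₃ = 0.705 m, r₄ = 1.20 m.
V = k[(6.59×10⁻⁶)/(1.15) + (5.82×10⁻⁶)/(1.19) + (3.59×10⁻⁶)/(0.705) + (-8.19×10⁻⁶)/(1.20)] = 8.00×10⁴ V.

8.00×10⁴ V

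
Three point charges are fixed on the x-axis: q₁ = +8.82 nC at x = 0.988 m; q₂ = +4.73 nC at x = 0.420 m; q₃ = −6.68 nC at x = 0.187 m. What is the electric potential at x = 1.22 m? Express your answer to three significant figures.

Electric potential is a scalar, so the contributions from each charge add algebraically: V = Σ kqᵢ/rᵢ.
Distances from the field point to each charge: r₁ = 0.232 m, r₂ = 0.800 m, r₃ = 1.03 m.
V = k[(8.82×10⁻⁹)/(0.232) + (4.73×10⁻⁹)/(0.800) + (-6.68×10⁻⁹)/(1.03)] = 337 V.

337 V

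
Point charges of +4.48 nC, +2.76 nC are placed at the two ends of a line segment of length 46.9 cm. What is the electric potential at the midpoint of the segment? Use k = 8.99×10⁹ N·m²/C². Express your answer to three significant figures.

278 V

Electric potential is a scalar, so the contributions from each charge add algebraically: V = Σ kqᵢ/rᵢ.
Each charge is 0.234 m from the midpoint.
V = k[(4.48×10⁻⁹)/(0.234) + (2.76×10⁻⁹)/(0.234)] = 278 V.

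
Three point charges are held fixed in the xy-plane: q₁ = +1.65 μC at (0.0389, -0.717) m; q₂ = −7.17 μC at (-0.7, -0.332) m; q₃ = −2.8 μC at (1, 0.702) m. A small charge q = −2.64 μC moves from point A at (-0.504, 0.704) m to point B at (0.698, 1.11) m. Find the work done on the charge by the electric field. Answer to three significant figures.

-0.0156 J

The work done by the electric force is W_field = −ΔU = −q(V_B − V_A) = q(V_A − V_B).
At A: distances to the source charges are 1.52 m, 1.05 m, 1.50 m; V_A = Σ kqᵢ/rᵢ = -6.81×10⁴ V.
At B: distances to the source charges are 1.94 m, 2.01 m, 0.508 m; V_B = Σ kqᵢ/rᵢ = -7.40×10⁴ V.
ΔV = V_B − V_A = -5930 V.
W_field = −qΔV = −(-2.64×10⁻⁶ C)(-5930 V) = -0.0156 J.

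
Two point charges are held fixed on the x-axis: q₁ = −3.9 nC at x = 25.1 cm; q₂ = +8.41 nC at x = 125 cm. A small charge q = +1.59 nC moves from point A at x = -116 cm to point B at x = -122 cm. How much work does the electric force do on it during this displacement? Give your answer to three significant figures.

-4.00×10⁻¹⁰ J

The work done by the electric force is W_field = −ΔU = −q(V_B − V_A) = q(V_A − V_B).
At A: distances to the source charges are 1.41 m, 2.41 m; V_A = Σ kqᵢ/rᵢ = 6.52 V.
At B: distances to the source charges are 1.47 m, 2.47 m; V_B = Σ kqᵢ/rᵢ = 6.77 V.
ΔV = V_B − V_A = 0.251 V.
W_field = −qΔV = −(1.59×10⁻⁹ C)(0.251 V) = -4.00×10⁻¹⁰ J.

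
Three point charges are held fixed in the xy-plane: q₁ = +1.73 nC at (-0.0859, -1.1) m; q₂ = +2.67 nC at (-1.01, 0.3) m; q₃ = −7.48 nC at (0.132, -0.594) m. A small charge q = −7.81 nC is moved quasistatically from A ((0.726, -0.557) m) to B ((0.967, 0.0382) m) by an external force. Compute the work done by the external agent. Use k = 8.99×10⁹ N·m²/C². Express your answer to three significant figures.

For quasistatic motion the external work equals the change in potential energy: W_ext = qΔV = q(V_B − V_A).
At A: distances to the source charges are 0.977 m, 1.94 m, 0.595 m; V_A = Σ kqᵢ/rᵢ = -84.7 V.
At B: distances to the source charges are 1.55 m, 1.99 m, 1.05 m; V_B = Σ kqᵢ/rᵢ = -42.1 V.
ΔV = V_B − V_A = 42.5 V.
W_ext = qΔV = (-7.81×10⁻⁹ C)(42.5 V) = -3.32×10⁻⁷ J.

-3.32×10⁻⁷ J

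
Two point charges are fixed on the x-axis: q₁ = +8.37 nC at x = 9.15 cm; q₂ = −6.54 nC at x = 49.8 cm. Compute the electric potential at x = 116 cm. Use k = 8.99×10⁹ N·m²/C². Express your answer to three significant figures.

Electric potential is a scalar, so the contributions from each charge add algebraically: V = Σ kqᵢ/rᵢ.
Distances from the field point to each charge: r₁ = 1.07 m, r₂ = 0.662 m.
V = k[(8.37×10⁻⁹)/(1.07) + (-6.54×10⁻⁹)/(0.662)] = -18.4 V.

-18.4 V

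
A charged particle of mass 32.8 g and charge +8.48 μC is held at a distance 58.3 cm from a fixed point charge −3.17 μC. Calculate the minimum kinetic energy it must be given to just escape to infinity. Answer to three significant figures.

To just escape, total mechanical energy must reach zero at infinity: ½mv²_min + U = 0, so ½mv²_min = −U = |kQq|/r.
|U| = |kQq|/r = (8.99×10⁹ N·m²/C²)(3.17×10⁻⁶)(8.48×10⁻⁶)/(0.583) = 0.415 J.

0.415 J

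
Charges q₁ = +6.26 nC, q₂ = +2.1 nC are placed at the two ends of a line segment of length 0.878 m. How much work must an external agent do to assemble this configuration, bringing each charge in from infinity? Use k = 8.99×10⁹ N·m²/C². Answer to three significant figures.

The assembly work is the sum of pairwise potential energies, U = Σ_{i<j} kqᵢqⱼ/rᵢⱼ.
The separation is r = 0.878 m.
U = (1.35×10⁻⁷) = 1.35×10⁻⁷ J.

1.35×10⁻⁷ J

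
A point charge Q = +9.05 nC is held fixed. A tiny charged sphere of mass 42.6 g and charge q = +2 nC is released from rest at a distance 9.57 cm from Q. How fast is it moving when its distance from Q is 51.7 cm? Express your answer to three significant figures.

8.07×10⁻³ m/s

Only the electrostatic force acts, so mechanical energy is conserved: ½mv² = U₁ − U₂ = kQq(1/r₁ − 1/r₂).
U₁ − U₂ = (8.99×10⁹ N·m²/C²)(9.05×10⁻⁹ C)(2.00×10⁻⁹ C)(1/0.0957 − 1/0.517) = 1.39×10⁻⁶ J.
v = √(2·1.39×10⁻⁶/0.0426) = 8.07×10⁻³ m/s.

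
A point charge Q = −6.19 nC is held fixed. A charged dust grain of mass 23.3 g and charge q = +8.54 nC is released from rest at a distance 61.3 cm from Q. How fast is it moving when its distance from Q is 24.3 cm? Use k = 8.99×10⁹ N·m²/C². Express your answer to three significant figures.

Only the electrostatic force acts, so mechanical energy is conserved: ½mv² = U₁ − U₂ = kQq(1/r₁ − 1/r₂).
U₁ − U₂ = (8.99×10⁹ N·m²/C²)(-6.19×10⁻⁹ C)(8.54×10⁻⁹ C)(1/0.613 − 1/0.243) = 1.18×10⁻⁶ J.
v = √(2·1.18×10⁻⁶/0.0233) = 0.0101 m/s.

0.0101 m/s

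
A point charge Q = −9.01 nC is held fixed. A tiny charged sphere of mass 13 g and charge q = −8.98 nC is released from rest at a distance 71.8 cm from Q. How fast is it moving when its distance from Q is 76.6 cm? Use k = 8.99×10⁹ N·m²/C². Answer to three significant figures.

Only the electrostatic force acts, so mechanical energy is conserved: ½mv² = U₁ − U₂ = kQq(1/r₁ − 1/r₂).
U₁ − U₂ = (8.99×10⁹ N·m²/C²)(-9.01×10⁻⁹ C)(-8.98×10⁻⁹ C)(1/0.718 − 1/0.766) = 6.35×10⁻⁸ J.
v = √(2·6.35×10⁻⁸/0.0130) = 3.13×10⁻³ m/s.

3.13×10⁻³ m/s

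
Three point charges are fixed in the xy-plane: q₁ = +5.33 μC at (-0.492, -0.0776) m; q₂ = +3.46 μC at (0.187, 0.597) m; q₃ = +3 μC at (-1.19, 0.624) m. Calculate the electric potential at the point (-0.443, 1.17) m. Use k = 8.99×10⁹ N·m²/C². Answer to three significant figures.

Electric potential is a scalar, so the contributions from each charge add algebraically: V = Σ kqᵢ/rᵢ.
Distances from the field point to each charge: r₁ = 1.25 m, r₂ = 0.852 m, r₃ = 0.925 m.
V = k[(5.33×10⁻⁶)/(1.25) + (3.46×10⁻⁶)/(0.852) + (3.00×10⁻⁶)/(0.925)] = 1.04×10⁵ V.

1.04×10⁵ V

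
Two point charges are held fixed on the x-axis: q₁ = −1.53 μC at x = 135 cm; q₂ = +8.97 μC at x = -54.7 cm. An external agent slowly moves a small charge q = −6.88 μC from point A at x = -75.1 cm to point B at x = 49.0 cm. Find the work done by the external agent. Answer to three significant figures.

For quasistatic motion the external work equals the change in potential energy: W_ext = qΔV = q(V_B − V_A).
At A: distances to the source charges are 2.10 m, 0.204 m; V_A = Σ kqᵢ/rᵢ = 3.89×10⁵ V.
At B: distances to the source charges are 0.860 m, 1.04 m; V_B = Σ kqᵢ/rᵢ = 6.18×10⁴ V.
ΔV = V_B − V_A = -3.27×10⁵ V.
W_ext = qΔV = (-6.88×10⁻⁶ C)(-3.27×10⁵ V) = 2.25 J.

2.25 J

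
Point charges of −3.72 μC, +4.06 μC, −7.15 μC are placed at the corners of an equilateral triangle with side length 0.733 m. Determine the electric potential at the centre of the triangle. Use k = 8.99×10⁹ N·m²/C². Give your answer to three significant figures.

-1.45×10⁵ V

The total potential is the scalar sum of each charge's contribution, V = Σ kqᵢ/rᵢ.
The distance from each vertex to the centroid is a/√3 = 0.423 m.
V = k[(-3.72×10⁻⁶)/(0.423) + (4.06×10⁻⁶)/(0.423) + (-7.15×10⁻⁶)/(0.423)] = -1.45×10⁵ V.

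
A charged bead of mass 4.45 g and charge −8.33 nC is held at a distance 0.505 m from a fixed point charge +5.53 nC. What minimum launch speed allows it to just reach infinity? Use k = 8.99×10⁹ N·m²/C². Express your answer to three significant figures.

To just escape, total mechanical energy must reach zero at infinity: ½mv²_min + U = 0, so ½mv²_min = −U = |kQq|/r.
|U| = |kQq|/r = (8.99×10⁹ N·m²/C²)(5.53×10⁻⁹)(8.33×10⁻⁹)/(0.505) = 8.20×10⁻⁷ J.
v_min = √(2|U|/m) = √(2·8.20×10⁻⁷/4.45×10⁻³) = 0.0192 m/s.

0.0192 m/s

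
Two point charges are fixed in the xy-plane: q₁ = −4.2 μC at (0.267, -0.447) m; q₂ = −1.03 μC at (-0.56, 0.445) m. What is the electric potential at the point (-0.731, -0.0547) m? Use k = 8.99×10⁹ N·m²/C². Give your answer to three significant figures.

The total potential is the scalar sum of each charge's contribution, V = Σ kqᵢ/rᵢ.
Distances from the field point to each charge: r₁ = 1.07 m, r₂ = 0.528 m.
V = k[(-4.20×10⁻⁶)/(1.07) + (-1.03×10⁻⁶)/(0.528)] = -5.27×10⁴ V.

-5.27×10⁴ V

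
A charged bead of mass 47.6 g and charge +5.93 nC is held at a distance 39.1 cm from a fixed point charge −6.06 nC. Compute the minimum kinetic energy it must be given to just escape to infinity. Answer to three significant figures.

To just escape, total mechanical energy must reach zero at infinity: ½mv²_min + U = 0, so ½mv²_min = −U = |kQq|/r.
|U| = |kQq|/r = (8.99×10⁹ N·m²/C²)(6.06×10⁻⁹)(5.93×10⁻⁹)/(0.391) = 8.26×10⁻⁷ J.

8.26×10⁻⁷ J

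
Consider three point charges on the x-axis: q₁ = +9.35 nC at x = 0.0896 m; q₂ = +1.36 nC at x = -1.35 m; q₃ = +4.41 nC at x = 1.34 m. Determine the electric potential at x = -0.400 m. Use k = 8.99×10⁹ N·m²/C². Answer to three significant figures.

The total potential is the scalar sum of each charge's contribution, V = Σ kqᵢ/rᵢ.
Distances from the field point to each charge: r₁ = 0.490 m, r₂ = 0.950 m, r₃ = 1.74 m.
V = k[(9.35×10⁻⁹)/(0.490) + (1.36×10⁻⁹)/(0.950) + (4.41×10⁻⁹)/(1.74)] = 207 V.

207 V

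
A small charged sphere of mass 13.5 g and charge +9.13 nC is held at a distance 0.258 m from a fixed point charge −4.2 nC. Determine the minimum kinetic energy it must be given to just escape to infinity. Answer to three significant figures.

To just escape, total mechanical energy must reach zero at infinity: ½mv²_min + U = 0, so ½mv²_min = −U = |kQq|/r.
|U| = |kQq|/r = (8.99×10⁹ N·m²/C²)(4.20×10⁻⁹)(9.13×10⁻⁹)/(0.258) = 1.34×10⁻⁶ J.

1.34×10⁻⁶ J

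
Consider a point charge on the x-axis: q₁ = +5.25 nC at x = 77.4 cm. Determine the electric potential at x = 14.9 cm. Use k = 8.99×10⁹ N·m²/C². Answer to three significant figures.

75.5 V

Electric potential is a scalar, so the contributions from each charge add algebraically: V = Σ kqᵢ/rᵢ.
V = k[(5.25×10⁻⁹)/(0.625)] = 75.5 V.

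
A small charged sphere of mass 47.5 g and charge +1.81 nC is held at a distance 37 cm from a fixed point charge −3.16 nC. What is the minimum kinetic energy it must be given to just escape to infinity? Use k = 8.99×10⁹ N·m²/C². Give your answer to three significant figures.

1.39×10⁻⁷ J

To just escape, total mechanical energy must reach zero at infinity: ½mv²_min + U = 0, so ½mv²_min = −U = |kQq|/r.
|U| = |kQq|/r = (8.99×10⁹ N·m²/C²)(3.16×10⁻⁹)(1.81×10⁻⁹)/(0.370) = 1.39×10⁻⁷ J.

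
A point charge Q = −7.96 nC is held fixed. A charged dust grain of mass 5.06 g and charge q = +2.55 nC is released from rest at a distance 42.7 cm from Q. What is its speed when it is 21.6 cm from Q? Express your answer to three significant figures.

0.0128 m/s

Only the electrostatic force acts, so mechanical energy is conserved: ½mv² = U₁ − U₂ = kQq(1/r₁ − 1/r₂).
U₁ − U₂ = (8.99×10⁹ N·m²/C²)(-7.96×10⁻⁹ C)(2.55×10⁻⁹ C)(1/0.427 − 1/0.216) = 4.17×10⁻⁷ J.
v = √(2·4.17×10⁻⁷/5.06×10⁻³) = 0.0128 m/s.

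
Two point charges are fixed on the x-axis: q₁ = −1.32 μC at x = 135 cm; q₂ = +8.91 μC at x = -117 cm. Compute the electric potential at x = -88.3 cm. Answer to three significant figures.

2.74×10⁵ V

The total potential is the scalar sum of each charge's contribution, V = Σ kqᵢ/rᵢ.
Distances from the field point to each charge: r₁ = 2.23 m, r₂ = 0.287 m.
V = k[(-1.32×10⁻⁶)/(2.23) + (8.91×10⁻⁶)/(0.287)] = 2.74×10⁵ V.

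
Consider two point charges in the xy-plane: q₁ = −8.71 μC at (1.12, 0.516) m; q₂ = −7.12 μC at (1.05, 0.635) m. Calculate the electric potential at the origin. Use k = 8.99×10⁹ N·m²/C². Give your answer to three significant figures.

The total potential is the scalar sum of each charge's contribution, V = Σ kqᵢ/rᵢ.
Distances from the field point to each charge: r₁ = 1.23 m, r₂ = 1.23 m.
V = k[(-8.71×10⁻⁶)/(1.23) + (-7.12×10⁻⁶)/(1.23)] = -1.16×10⁵ V.

-1.16×10⁵ V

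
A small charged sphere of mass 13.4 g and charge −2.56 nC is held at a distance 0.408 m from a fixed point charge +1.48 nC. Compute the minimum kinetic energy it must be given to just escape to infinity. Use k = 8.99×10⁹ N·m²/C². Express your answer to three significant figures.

8.35×10⁻⁸ J

To just escape, total mechanical energy must reach zero at infinity: ½mv²_min + U = 0, so ½mv²_min = −U = |kQq|/r.
|U| = |kQq|/r = (8.99×10⁹ N·m²/C²)(1.48×10⁻⁹)(2.56×10⁻⁹)/(0.408) = 8.35×10⁻⁸ J.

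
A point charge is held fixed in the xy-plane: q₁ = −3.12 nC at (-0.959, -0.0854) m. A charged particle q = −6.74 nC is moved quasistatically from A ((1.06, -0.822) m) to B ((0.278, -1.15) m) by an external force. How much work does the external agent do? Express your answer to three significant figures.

2.79×10⁻⁸ J

For quasistatic motion the external work equals the change in potential energy: W_ext = qΔV = q(V_B − V_A).
At A: distance to the source charge is 2.15 m; V_A = kq₁/r = -13.1 V.
At B: distance to the source charge is 1.63 m; V_B = kq₁/r = -17.2 V.
ΔV = V_B − V_A = -4.14 V.
W_ext = qΔV = (-6.74×10⁻⁹ C)(-4.14 V) = 2.79×10⁻⁸ J.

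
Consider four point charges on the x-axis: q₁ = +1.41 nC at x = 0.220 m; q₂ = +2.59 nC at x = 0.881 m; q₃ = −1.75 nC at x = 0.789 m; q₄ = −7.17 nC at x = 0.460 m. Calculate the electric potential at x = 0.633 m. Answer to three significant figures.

The total potential is the scalar sum of each charge's contribution, V = Σ kqᵢ/rᵢ.
Distances from the field point to each charge: r₁ = 0.413 m, r₂ = 0.248 m, r₃ = 0.156 m, r₄ = 0.173 m.
V = k[(1.41×10⁻⁹)/(0.413) + (2.59×10⁻⁹)/(0.248) + (-1.75×10⁻⁹)/(0.156) + (-7.17×10⁻⁹)/(0.173)] = -349 V.

-349 V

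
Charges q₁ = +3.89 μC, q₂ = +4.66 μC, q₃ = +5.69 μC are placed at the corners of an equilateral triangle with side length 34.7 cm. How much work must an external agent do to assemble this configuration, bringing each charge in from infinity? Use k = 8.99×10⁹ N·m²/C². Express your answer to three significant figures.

1.73 J

The work to assemble the configuration equals its total potential energy, U = Σ kqᵢqⱼ/rᵢⱼ over all pairs.
All three pair separations equal the side length, 0.347 m.
U = (0.470) + (0.573) + (0.687) = 1.73 J.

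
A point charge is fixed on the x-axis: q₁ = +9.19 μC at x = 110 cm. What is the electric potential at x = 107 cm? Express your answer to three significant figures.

2.75×10⁶ V

The total potential is the scalar sum of each charge's contribution, V = Σ kqᵢ/rᵢ.
V = k[(9.19×10⁻⁶)/(0.0300)] = 2.75×10⁶ V.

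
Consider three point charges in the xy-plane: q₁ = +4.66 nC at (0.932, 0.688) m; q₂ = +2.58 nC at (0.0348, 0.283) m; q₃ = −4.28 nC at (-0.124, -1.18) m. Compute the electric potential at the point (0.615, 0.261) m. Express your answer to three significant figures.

95.0 V

Electric potential is a scalar, so the contributions from each charge add algebraically: V = Σ kqᵢ/rᵢ.
Distances from the field point to each charge: r₁ = 0.532 m, r₂ = 0.581 m, r₃ = 1.62 m.
V = k[(4.66×10⁻⁹)/(0.532) + (2.58×10⁻⁹)/(0.581) + (-4.28×10⁻⁹)/(1.62)] = 95.0 V.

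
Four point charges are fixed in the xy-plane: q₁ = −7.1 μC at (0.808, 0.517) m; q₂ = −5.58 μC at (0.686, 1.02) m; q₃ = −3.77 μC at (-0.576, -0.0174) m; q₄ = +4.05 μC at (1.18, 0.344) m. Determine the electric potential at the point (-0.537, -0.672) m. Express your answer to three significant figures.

-9.30×10⁴ V

Electric potential is a scalar, so the contributions from each charge add algebraically: V = Σ kqᵢ/rᵢ.
Distances from the field point to each charge: r₁ = 1.80 m, r₂ = 2.09 m, r₃ = 0.656 m, r₄ = 2.00 m.
V = k[(-7.10×10⁻⁶)/(1.80) + (-5.58×10⁻⁶)/(2.09) + (-3.77×10⁻⁶)/(0.656) + (4.05×10⁻⁶)/(2.00)] = -9.30×10⁴ V.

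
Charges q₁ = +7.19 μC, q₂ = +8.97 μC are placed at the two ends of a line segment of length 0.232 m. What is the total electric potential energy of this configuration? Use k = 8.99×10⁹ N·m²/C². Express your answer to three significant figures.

2.50 J

The work to assemble the configuration equals its total potential energy, U = Σ kqᵢqⱼ/rᵢⱼ over all pairs.
The separation is r = 0.232 m.
U = (2.50) = 2.50 J.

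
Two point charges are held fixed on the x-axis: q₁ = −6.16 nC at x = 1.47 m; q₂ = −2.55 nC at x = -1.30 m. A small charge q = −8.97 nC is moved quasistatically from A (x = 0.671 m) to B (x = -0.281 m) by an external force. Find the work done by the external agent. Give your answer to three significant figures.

For quasistatic motion the external work equals the change in potential energy: W_ext = qΔV = q(V_B − V_A).
At A: distances to the source charges are 0.799 m, 1.97 m; V_A = Σ kqᵢ/rᵢ = -80.9 V.
At B: distances to the source charges are 1.75 m, 1.02 m; V_B = Σ kqᵢ/rᵢ = -54.1 V.
ΔV = V_B − V_A = 26.8 V.
W_ext = qΔV = (-8.97×10⁻⁹ C)(26.8 V) = -2.41×10⁻⁷ J.

-2.41×10⁻⁷ J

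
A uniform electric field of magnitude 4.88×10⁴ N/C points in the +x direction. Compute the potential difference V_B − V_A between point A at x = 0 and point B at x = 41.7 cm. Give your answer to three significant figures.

In a uniform field, potential decreases in the direction of E: V_B − V_A = −E·Δx.
V_B − V_A = −(4.88×10⁴ V/m)(0.417 m) = -2.03×10⁴ V.

-2.03×10⁴ V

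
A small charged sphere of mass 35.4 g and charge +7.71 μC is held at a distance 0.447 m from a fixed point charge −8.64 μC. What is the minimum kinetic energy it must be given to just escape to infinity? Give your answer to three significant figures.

To just escape, total mechanical energy must reach zero at infinity: ½mv²_min + U = 0, so ½mv²_min = −U = |kQq|/r.
|U| = |kQq|/r = (8.99×10⁹ N·m²/C²)(8.64×10⁻⁶)(7.71×10⁻⁶)/(0.447) = 1.34 J.

1.34 J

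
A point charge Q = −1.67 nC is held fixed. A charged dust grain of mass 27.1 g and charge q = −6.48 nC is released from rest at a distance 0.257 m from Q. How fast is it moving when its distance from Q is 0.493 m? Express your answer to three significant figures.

3.66×10⁻³ m/s

Only the electrostatic force acts, so mechanical energy is conserved: ½mv² = U₁ − U₂ = kQq(1/r₁ − 1/r₂).
U₁ − U₂ = (8.99×10⁹ N·m²/C²)(-1.67×10⁻⁹ C)(-6.48×10⁻⁹ C)(1/0.257 − 1/0.493) = 1.81×10⁻⁷ J.
v = √(2·1.81×10⁻⁷/0.0271) = 3.66×10⁻³ m/s.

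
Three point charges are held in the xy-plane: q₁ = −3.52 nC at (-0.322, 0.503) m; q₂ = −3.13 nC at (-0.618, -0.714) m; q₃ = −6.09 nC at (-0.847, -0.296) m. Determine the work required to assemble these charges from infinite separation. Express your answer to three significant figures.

The assembly work is the sum of pairwise potential energies, U = Σ_{i<j} kqᵢqⱼ/rᵢⱼ.
Pair separations: r₁₂ = 1.25 m, r₁₃ = 0.956 m, r₂₃ = 0.477 m.
U = (7.91×10⁻⁸) + (2.02×10⁻⁷) + (3.60×10⁻⁷) = 6.40×10⁻⁷ J.

6.40×10⁻⁷ J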